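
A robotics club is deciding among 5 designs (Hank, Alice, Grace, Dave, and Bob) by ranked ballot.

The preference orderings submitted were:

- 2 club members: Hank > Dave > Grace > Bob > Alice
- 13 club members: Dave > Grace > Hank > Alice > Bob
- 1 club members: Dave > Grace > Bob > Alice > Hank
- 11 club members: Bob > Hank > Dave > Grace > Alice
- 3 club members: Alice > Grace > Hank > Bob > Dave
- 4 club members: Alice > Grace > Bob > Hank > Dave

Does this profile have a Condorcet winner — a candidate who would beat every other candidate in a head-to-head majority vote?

Head-to-head results (34 voters total):
Hank vs Alice: Hank wins 26–8.
Hank vs Grace: Grace wins 21–13.
Hank vs Dave: Hank wins 20–14.
Hank vs Bob: Hank wins 18–16.
Alice vs Grace: Grace wins 27–7.
Alice vs Dave: Dave wins 27–7.
Alice vs Bob: Alice wins 20–14.
Grace vs Dave: Dave wins 27–7.
Grace vs Bob: Grace wins 23–11.
Dave vs Bob: Bob wins 18–16.
No candidate beats all others: Hank beats Dave beats Grace beats Hank, a majority cycle.

No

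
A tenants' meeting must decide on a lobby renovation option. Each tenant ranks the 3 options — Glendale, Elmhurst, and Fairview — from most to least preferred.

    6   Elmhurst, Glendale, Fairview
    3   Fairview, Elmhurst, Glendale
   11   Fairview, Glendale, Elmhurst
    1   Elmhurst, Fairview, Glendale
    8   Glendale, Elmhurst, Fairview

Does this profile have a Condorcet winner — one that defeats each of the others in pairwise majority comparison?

Head-to-head results (29 voters total):
Glendale vs Elmhurst: Glendale wins 19–10.
Glendale vs Fairview: Fairview wins 15–14.
Elmhurst vs Fairview: Elmhurst wins 15–14.
No candidate beats all others: Glendale beats Elmhurst beats Fairview beats Glendale, a majority cycle.

No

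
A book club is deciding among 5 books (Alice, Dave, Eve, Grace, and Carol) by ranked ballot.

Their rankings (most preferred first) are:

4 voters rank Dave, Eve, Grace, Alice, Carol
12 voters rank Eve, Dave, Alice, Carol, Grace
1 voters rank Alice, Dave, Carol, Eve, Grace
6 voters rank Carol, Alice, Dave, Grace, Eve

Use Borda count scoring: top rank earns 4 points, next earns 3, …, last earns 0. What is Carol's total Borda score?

Borda scores:
  Alice: 4·1 + 12·2 + 4 + 6·3 = 50
  Dave: 4·4 + 12·3 + 3 + 6·2 = 67
  Eve: 4·3 + 12·4 + 1 + 6·0 = 61
  Grace: 4·2 + 12·0 + 0 + 6·1 = 14
  Carol: 4·0 + 12·1 + 2 + 6·4 = 38

38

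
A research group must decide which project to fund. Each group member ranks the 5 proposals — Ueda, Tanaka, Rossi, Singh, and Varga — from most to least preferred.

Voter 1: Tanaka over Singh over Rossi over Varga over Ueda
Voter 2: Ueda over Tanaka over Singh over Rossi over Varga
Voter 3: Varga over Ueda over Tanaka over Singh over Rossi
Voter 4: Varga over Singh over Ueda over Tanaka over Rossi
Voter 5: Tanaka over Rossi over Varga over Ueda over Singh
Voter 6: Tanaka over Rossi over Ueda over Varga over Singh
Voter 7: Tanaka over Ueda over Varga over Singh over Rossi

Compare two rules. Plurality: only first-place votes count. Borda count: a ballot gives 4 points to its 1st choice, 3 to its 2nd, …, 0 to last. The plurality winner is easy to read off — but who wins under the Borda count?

Plurality first-place counts: Ueda 1, Tanaka 4, Rossi 0, Singh 0, Varga 2 → Tanaka.
Borda totals: Ueda 15, Tanaka 22, Rossi 9, Singh 10, Varga 14 → Tanaka.

Tanaka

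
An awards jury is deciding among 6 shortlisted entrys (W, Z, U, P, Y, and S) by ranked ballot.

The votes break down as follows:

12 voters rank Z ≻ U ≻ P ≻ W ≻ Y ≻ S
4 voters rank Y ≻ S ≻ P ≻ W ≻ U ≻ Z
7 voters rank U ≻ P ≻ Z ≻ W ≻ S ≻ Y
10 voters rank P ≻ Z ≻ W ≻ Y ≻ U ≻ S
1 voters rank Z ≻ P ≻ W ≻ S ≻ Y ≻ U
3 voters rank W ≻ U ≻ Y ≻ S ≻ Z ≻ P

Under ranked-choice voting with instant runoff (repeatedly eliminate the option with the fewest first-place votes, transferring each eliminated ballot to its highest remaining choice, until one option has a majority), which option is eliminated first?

S

Round 1: Z 13, P 10, U 7, Y 4, W 3, S 0. S has the fewest and is eliminated.
Round 2: Z 13, P 10, U 7, Y 4, W 3. W has the fewest and is eliminated.
Round 3: Z 13, U 10, P 10, Y 4. Y has the fewest and is eliminated.
Round 4: P 14, Z 13, U 10. U has the fewest and is eliminated.
Round 5: P 21, Z 16. P has a majority.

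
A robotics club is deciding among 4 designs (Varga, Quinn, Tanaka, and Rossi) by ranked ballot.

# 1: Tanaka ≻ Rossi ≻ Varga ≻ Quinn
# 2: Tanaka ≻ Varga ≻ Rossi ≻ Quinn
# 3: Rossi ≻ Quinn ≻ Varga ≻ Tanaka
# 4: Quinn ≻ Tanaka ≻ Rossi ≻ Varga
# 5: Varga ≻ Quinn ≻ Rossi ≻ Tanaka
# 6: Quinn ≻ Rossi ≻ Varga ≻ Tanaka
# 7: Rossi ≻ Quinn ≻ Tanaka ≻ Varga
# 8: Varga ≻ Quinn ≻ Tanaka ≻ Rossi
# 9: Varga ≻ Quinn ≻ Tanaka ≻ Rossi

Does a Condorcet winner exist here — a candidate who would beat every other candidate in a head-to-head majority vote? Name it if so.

Head-to-head results (9 voters total):
Varga vs Quinn: Varga wins 5–4.
Varga vs Tanaka: Varga wins 5–4.
Varga vs Rossi: Rossi wins 5–4.
Quinn vs Tanaka: Quinn wins 7–2.
Quinn vs Rossi: Quinn wins 5–4.
Tanaka vs Rossi: Tanaka wins 5–4.
No candidate beats all others: Varga beats Quinn beats Rossi beats Varga, a majority cycle.

There is no Condorcet winner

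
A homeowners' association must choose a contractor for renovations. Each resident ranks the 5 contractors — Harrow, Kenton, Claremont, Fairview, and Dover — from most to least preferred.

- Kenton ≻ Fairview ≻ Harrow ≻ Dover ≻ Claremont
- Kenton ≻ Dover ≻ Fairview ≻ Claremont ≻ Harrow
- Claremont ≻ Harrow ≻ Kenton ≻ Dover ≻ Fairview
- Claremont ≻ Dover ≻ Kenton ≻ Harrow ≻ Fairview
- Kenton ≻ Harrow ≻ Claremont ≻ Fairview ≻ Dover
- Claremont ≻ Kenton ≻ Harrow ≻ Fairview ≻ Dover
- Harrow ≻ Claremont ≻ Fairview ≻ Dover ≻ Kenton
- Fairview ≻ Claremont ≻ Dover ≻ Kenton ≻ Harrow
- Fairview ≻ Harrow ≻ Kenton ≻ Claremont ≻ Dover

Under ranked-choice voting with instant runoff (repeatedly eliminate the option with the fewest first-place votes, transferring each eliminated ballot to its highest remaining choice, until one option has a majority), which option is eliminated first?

Round 1: Kenton 3, Claremont 3, Fairview 2, Harrow 1, Dover 0. Dover has the fewest and is eliminated.
Round 2: Kenton 3, Claremont 3, Fairview 2, Harrow 1. Harrow has the fewest and is eliminated.
Round 3: Claremont 4, Kenton 3, Fairview 2. Fairview has the fewest and is eliminated.
Round 4: Claremont 5, Kenton 4. Claremont has a majority.

Dover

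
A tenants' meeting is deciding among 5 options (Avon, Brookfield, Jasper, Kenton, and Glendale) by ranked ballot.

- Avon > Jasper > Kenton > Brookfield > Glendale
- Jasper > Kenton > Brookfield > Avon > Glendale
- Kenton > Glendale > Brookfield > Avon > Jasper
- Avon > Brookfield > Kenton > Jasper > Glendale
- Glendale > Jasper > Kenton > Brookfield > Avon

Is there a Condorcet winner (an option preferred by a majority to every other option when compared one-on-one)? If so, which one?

Head-to-head results (5 voters total):
Avon vs Brookfield: Brookfield wins 3–2.
Avon vs Jasper: Avon wins 3–2.
Avon vs Kenton: Kenton wins 3–2.
Avon vs Glendale: Avon wins 3–2.
Brookfield vs Jasper: Jasper wins 3–2.
Brookfield vs Kenton: Kenton wins 4–1.
Brookfield vs Glendale: Brookfield wins 3–2.
Jasper vs Kenton: Jasper wins 3–2.
Jasper vs Glendale: Jasper wins 3–2.
Kenton vs Glendale: Kenton wins 4–1.
No candidate beats all others: Avon beats Jasper beats Brookfield beats Avon, a majority cycle.

No Condorcet winner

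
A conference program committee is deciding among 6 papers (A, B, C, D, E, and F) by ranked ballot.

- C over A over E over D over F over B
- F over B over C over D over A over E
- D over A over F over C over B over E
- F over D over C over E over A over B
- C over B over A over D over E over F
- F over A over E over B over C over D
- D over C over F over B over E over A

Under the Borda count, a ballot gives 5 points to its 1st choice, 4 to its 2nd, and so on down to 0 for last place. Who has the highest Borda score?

Borda scores:
  A: 4 + 1 + 4 + 1 + 3 + 4 + 0 = 17
  B: 0 + 4 + 1 + 0 + 4 + 2 + 2 = 13
  C: 5 + 3 + 2 + 3 + 5 + 1 + 4 = 23
  D: 2 + 2 + 5 + 4 + 2 + 0 + 5 = 20
  E: 3 + 0 + 0 + 2 + 1 + 3 + 1 = 10
  F: 1 + 5 + 3 + 5 + 0 + 5 + 3 = 22
C has the highest total.

C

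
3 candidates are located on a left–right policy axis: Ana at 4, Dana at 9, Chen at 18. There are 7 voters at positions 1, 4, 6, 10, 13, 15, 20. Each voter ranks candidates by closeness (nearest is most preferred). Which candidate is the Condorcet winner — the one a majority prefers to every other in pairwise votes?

Dana

With single-peaked preferences on a line, the Condorcet winner is the candidate closest to the median voter.
The median voter (position 10) is closest to Dana at 9.
Check: Dana vs Ana — voters closer to Dana: 4 of 7.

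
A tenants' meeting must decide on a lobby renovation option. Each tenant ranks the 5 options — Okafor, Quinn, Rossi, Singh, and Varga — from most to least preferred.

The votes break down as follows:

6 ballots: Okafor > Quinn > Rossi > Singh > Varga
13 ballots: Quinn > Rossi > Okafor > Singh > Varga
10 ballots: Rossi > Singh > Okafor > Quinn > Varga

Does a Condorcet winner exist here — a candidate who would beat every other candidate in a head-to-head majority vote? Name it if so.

Head-to-head results (29 voters total):
Okafor vs Quinn: Okafor wins 16–13.
Okafor vs Rossi: Rossi wins 23–6.
Okafor vs Singh: Okafor wins 19–10.
Okafor vs Varga: Okafor wins 29–0.
Quinn vs Rossi: Quinn wins 19–10.
Quinn vs Singh: Quinn wins 19–10.
Quinn vs Varga: Quinn wins 29–0.
Rossi vs Singh: Rossi wins 29–0.
Rossi vs Varga: Rossi wins 29–0.
Singh vs Varga: Singh wins 29–0.
No candidate beats all others: Okafor beats Quinn beats Rossi beats Okafor, a majority cycle.

None — there is no Condorcet winner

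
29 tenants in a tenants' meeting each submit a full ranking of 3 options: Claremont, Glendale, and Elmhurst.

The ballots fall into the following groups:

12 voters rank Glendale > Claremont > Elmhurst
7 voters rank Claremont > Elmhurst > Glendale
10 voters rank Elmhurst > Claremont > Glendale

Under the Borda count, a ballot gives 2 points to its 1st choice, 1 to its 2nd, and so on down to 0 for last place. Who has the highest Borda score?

Borda scores:
  Claremont: 12·1 + 7·2 + 10·1 = 36
  Glendale: 12·2 + 7·0 + 10·0 = 24
  Elmhurst: 12·0 + 7·1 + 10·2 = 27
Claremont has the highest total.

Claremont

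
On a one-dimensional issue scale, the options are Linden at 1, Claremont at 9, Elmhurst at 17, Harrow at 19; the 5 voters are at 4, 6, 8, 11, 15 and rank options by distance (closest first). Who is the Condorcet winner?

Claremont

With single-peaked preferences on a line, the Condorcet winner is the candidate closest to the median voter.
The median voter (position 8) is closest to Claremont at 9.
Check: Claremont vs Linden — voters closer to Claremont: 4 of 5.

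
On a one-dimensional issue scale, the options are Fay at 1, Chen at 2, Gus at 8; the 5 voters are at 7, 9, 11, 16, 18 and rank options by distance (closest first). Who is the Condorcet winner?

With single-peaked preferences on a line, the Condorcet winner is the candidate closest to the median voter.
The median voter (position 11) is closest to Gus at 8.
Check: Gus vs Chen — voters closer to Gus: 5 of 5.

Gus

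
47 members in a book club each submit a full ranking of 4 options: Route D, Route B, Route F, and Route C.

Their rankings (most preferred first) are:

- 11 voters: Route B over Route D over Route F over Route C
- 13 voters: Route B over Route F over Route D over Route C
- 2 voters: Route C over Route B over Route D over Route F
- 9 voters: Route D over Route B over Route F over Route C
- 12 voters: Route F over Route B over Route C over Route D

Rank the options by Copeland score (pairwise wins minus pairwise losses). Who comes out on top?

Pairwise results:
  Route D vs Route B: Route B wins 38–9.
  Route D vs Route F: Route F wins 25–22.
  Route D vs Route C: Route D wins 33–14.
  Route B vs Route F: Route B wins 35–12.
  Route B vs Route C: Route B wins 45–2.
  Route F vs Route C: Route F wins 45–2.
Copeland scores (wins − losses):
  Route D: 1 − 2 = -1
  Route B: 3 − 0 = 3
  Route F: 2 − 1 = 1
  Route C: 0 − 3 = -3
Route B has the best Copeland score.

Route B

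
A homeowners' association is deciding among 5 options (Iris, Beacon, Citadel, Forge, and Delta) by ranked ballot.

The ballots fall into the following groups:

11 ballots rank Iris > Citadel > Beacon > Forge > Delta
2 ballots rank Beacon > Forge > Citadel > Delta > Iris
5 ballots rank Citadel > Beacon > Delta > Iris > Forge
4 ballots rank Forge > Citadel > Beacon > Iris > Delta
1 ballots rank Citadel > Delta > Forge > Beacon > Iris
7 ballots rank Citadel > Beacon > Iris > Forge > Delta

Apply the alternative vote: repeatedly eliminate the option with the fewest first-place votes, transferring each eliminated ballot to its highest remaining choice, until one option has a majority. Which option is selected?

Citadel

Round 1: Citadel 13, Iris 11, Forge 4, Beacon 2, Delta 0. Delta has the fewest and is eliminated.
Round 2: Citadel 13, Iris 11, Forge 4, Beacon 2. Beacon has the fewest and is eliminated.
Round 3: Citadel 13, Iris 11, Forge 6. Forge has the fewest and is eliminated.
Round 4: Citadel 19, Iris 11. Citadel has a majority.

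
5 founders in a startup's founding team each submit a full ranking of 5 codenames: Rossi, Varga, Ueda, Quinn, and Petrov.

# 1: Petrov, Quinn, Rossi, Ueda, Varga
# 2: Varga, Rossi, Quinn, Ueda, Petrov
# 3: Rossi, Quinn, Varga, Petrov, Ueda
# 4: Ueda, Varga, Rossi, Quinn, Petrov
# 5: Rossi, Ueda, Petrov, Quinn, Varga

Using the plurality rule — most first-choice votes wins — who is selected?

First-place vote totals:
  Rossi: 2
  Varga: 1
  Ueda: 1
  Quinn: 0
  Petrov: 1
Rossi has the most first-place votes.

Rossi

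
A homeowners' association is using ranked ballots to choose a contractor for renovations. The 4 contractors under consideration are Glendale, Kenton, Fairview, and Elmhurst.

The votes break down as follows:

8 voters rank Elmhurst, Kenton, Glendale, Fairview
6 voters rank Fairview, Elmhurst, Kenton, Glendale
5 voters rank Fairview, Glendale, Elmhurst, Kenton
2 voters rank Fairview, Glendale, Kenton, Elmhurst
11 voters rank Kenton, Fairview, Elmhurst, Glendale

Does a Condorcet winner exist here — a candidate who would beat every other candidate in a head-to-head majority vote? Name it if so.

Head-to-head results (32 voters total):
Glendale vs Kenton: Kenton wins 25–7.
Glendale vs Fairview: Fairview wins 24–8.
Glendale vs Elmhurst: Elmhurst wins 25–7.
Kenton vs Fairview: Kenton wins 19–13.
Kenton vs Elmhurst: Elmhurst wins 19–13.
Fairview vs Elmhurst: Fairview wins 24–8.
No candidate beats all others: Kenton beats Fairview beats Elmhurst beats Kenton, a majority cycle.

There is no Condorcet winner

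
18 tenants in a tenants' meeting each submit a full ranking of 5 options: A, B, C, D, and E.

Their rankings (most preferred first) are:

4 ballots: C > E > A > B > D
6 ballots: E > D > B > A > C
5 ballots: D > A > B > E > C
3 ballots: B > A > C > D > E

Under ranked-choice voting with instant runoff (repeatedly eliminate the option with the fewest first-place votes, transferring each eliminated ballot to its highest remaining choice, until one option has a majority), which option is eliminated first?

Round 1: E 6, D 5, C 4, B 3, A 0. A has the fewest and is eliminated.
Round 2: E 6, D 5, C 4, B 3. B has the fewest and is eliminated.
Round 3: C 7, E 6, D 5. D has the fewest and is eliminated.
Round 4: E 11, C 7. E has a majority.

A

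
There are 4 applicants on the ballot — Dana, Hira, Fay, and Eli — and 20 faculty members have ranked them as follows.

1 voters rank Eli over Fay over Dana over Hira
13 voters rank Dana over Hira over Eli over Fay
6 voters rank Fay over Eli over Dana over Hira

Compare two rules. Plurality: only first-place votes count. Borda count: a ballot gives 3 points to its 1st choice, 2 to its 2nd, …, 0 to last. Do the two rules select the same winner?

Plurality first-place counts: Dana 13, Hira 0, Fay 6, Eli 1 → Dana.
Borda totals: Dana 46, Hira 26, Fay 20, Eli 28 → Dana.
The two rules agree on Dana.

Yes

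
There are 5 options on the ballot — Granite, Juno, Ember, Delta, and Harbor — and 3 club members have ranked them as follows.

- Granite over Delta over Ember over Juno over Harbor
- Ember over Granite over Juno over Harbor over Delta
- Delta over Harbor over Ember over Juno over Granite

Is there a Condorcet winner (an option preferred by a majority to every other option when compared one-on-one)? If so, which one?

Head-to-head results (3 voters total):
Granite vs Juno: Granite wins 2–1.
Granite vs Ember: Ember wins 2–1.
Granite vs Delta: Granite wins 2–1.
Granite vs Harbor: Granite wins 2–1.
Juno vs Ember: Ember wins 3–0.
Juno vs Delta: Delta wins 2–1.
Juno vs Harbor: Juno wins 2–1.
Ember vs Delta: Delta wins 2–1.
Ember vs Harbor: Ember wins 2–1.
Delta vs Harbor: Delta wins 2–1.
No candidate beats all others: Granite beats Delta beats Ember beats Granite, a majority cycle.

None — there is no Condorcet winner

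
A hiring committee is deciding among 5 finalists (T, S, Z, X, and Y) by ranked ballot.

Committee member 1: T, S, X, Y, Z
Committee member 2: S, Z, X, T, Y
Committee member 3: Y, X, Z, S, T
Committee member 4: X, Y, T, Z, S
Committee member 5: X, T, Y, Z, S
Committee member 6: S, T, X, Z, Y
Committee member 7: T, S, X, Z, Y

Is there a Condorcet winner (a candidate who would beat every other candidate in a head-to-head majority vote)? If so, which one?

There is no Condorcet winner

Head-to-head results (7 voters total):
T vs S: T wins 4–3.
T vs Z: T wins 5–2.
T vs X: X wins 4–3.
T vs Y: T wins 5–2.
S vs Z: S wins 4–3.
S vs X: S wins 4–3.
S vs Y: S wins 4–3.
Z vs X: X wins 6–1.
Z vs Y: Y wins 4–3.
X vs Y: X wins 6–1.
No candidate beats all others: T beats S beats X beats T, a majority cycle.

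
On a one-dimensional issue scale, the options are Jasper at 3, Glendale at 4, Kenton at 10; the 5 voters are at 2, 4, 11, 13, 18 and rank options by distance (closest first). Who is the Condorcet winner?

Kenton

With single-peaked preferences on a line, the Condorcet winner is the candidate closest to the median voter.
The median voter (position 11) is closest to Kenton at 10.
Check: Kenton vs Glendale — voters closer to Kenton: 3 of 5.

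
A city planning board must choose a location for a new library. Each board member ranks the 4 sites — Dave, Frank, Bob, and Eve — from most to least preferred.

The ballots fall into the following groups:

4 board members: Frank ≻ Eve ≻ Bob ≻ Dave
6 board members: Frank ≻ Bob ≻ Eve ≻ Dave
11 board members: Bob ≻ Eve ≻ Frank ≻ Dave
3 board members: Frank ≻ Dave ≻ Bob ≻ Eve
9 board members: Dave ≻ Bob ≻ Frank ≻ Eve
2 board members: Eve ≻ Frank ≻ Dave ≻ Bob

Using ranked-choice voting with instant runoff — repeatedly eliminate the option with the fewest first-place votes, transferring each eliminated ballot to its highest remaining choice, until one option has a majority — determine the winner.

Round 1: Frank 13, Bob 11, Dave 9, Eve 2. Eve has the fewest and is eliminated.
Round 2: Frank 15, Bob 11, Dave 9. Dave has the fewest and is eliminated.
Round 3: Bob 20, Frank 15. Bob has a majority.

Bob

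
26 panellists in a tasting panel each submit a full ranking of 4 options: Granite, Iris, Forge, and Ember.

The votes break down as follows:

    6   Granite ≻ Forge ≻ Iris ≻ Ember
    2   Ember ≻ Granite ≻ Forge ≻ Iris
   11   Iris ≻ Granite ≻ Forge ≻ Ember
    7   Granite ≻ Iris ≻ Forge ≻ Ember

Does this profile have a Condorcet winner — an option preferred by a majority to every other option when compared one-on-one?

Yes

Head-to-head results (26 voters total):
Granite vs Iris: Granite wins 15–11.
Granite vs Forge: Granite wins 26–0.
Granite vs Ember: Granite wins 24–2.
Iris vs Forge: Iris wins 18–8.
Iris vs Ember: Iris wins 24–2.
Forge vs Ember: Forge wins 24–2.
Granite beats each rival — Iris (15–11), Forge (26–0), Ember (24–2) — so Granite is the Condorcet winner.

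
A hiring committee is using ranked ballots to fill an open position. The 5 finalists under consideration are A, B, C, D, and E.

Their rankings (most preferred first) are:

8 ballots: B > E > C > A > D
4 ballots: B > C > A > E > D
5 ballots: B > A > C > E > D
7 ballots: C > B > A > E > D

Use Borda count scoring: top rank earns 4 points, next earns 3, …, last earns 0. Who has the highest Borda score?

B

Borda scores:
  A: 8·1 + 4·2 + 5·3 + 7·2 = 45
  B: 8·4 + 4·4 + 5·4 + 7·3 = 89
  C: 8·2 + 4·3 + 5·2 + 7·4 = 66
  D: 8·0 + 4·0 + 5·0 + 7·0 = 0
  E: 8·3 + 4·1 + 5·1 + 7·1 = 40
B has the highest total.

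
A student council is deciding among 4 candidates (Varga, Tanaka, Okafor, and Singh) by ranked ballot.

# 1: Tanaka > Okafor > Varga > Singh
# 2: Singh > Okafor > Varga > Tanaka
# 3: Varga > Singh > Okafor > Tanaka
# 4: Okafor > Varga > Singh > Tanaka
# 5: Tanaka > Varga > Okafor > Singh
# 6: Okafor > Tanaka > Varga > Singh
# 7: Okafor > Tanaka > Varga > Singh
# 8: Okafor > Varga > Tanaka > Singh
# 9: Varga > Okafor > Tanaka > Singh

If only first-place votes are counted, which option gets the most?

First-place vote totals:
  Varga: 2
  Tanaka: 2
  Okafor: 4
  Singh: 1
Okafor has the most first-place votes.

Okafor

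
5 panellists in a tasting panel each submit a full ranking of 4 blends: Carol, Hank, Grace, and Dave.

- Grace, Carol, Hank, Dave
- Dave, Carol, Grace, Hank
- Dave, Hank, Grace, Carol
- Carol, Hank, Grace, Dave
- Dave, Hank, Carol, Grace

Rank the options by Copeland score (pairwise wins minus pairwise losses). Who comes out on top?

Dave

Pairwise results:
  Carol vs Hank: Carol wins 3–2.
  Carol vs Grace: Carol wins 3–2.
  Carol vs Dave: Dave wins 3–2.
  Hank vs Grace: Hank wins 3–2.
  Hank vs Dave: Dave wins 3–2.
  Grace vs Dave: Dave wins 3–2.
Copeland scores (wins − losses):
  Carol: 2 − 1 = 1
  Hank: 1 − 2 = -1
  Grace: 0 − 3 = -3
  Dave: 3 − 0 = 3
Dave has the best Copeland score.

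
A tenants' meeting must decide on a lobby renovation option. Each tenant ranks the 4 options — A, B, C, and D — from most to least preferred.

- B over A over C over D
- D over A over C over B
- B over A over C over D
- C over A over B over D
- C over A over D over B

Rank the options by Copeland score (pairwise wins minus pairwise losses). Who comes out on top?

A

Pairwise results:
  A vs B: A wins 3–2.
  A vs C: A wins 3–2.
  A vs D: A wins 4–1.
  B vs C: C wins 3–2.
  B vs D: B wins 3–2.
  C vs D: C wins 4–1.
Copeland scores (wins − losses):
  A: 3 − 0 = 3
  B: 1 − 2 = -1
  C: 2 − 1 = 1
  D: 0 − 3 = -3
A has the best Copeland score.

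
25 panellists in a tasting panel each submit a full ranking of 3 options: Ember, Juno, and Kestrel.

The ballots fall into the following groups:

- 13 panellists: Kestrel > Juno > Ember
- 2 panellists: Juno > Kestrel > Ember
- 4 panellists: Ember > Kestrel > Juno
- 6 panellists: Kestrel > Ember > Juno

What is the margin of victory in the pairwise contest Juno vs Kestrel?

21

Ballots ranking Juno above Kestrel: 2.
Ballots ranking Kestrel above Juno: 13+4+6 = 23.
Kestrel wins 23–2, a margin of 21.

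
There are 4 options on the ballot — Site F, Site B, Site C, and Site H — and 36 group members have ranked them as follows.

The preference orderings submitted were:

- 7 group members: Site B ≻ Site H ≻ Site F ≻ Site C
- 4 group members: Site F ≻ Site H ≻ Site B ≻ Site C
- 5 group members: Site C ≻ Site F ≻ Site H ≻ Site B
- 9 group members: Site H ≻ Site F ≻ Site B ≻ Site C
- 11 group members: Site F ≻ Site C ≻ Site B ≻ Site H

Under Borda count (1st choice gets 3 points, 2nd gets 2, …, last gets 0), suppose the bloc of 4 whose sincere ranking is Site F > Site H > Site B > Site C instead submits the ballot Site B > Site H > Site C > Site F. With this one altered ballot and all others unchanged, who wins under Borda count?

Site F

Borda totals with the altered ballot: Site F 68, Site B 53, Site C 41, Site H 54.
The winner is unchanged: still Site F.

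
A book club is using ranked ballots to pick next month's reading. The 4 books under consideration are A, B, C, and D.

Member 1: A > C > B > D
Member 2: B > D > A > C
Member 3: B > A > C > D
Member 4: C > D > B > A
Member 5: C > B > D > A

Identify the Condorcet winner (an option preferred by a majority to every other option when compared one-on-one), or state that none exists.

There is no Condorcet winner

Head-to-head results (5 voters total):
A vs B: B wins 4–1.
A vs C: A wins 3–2.
A vs D: D wins 3–2.
B vs C: C wins 3–2.
B vs D: B wins 4–1.
C vs D: C wins 4–1.
No candidate beats all others: A beats C beats B beats A, a majority cycle.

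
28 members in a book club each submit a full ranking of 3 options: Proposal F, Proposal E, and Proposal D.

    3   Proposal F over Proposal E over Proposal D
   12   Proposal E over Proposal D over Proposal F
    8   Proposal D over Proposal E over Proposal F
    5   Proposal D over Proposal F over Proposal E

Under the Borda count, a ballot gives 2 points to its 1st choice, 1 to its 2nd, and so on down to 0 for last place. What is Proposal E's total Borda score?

Borda scores:
  Proposal F: 3·2 + 12·0 + 8·0 + 5·1 = 11
  Proposal E: 3·1 + 12·2 + 8·1 + 5·0 = 35
  Proposal D: 3·0 + 12·1 + 8·2 + 5·2 = 38

35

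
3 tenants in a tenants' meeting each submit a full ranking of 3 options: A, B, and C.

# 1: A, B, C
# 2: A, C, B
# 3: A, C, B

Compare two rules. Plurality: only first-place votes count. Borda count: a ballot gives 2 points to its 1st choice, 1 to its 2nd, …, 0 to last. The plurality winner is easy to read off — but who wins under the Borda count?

A

Plurality first-place counts: A 3, B 0, C 0 → A.
Borda totals: A 6, B 1, C 2 → A.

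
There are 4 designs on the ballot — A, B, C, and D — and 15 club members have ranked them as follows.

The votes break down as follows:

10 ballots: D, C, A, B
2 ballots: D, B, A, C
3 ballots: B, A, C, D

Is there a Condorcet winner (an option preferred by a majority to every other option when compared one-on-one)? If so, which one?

Head-to-head results (15 voters total):
A vs B: A wins 10–5.
A vs C: C wins 10–5.
A vs D: D wins 12–3.
B vs C: C wins 10–5.
B vs D: D wins 12–3.
C vs D: D wins 12–3.
D beats each rival — A (12–3), B (12–3), C (12–3) — so D is the Condorcet winner.

D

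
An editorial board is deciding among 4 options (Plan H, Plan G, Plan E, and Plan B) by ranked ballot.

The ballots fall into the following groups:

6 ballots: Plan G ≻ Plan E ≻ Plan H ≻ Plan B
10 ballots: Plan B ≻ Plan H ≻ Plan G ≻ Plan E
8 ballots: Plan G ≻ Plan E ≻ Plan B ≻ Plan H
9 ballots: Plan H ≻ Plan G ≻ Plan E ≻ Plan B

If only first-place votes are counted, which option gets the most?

Plan G

First-place vote totals:
  Plan H: 9
  Plan G: 14
  Plan E: 0
  Plan B: 10
Plan G has the most first-place votes.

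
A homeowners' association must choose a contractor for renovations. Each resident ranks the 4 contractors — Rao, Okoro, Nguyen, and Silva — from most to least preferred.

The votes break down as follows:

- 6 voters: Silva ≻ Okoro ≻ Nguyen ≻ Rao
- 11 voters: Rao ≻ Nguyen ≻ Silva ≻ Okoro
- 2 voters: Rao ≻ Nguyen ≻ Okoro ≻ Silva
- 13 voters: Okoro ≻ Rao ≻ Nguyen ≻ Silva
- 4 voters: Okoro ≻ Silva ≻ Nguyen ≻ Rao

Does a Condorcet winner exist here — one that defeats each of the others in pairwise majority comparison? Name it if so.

Okoro

Head-to-head results (36 voters total):
Rao vs Okoro: Okoro wins 23–13.
Rao vs Nguyen: Rao wins 26–10.
Rao vs Silva: Rao wins 26–10.
Okoro vs Nguyen: Okoro wins 23–13.
Okoro vs Silva: Okoro wins 19–17.
Nguyen vs Silva: Nguyen wins 26–10.
Okoro beats each rival — Rao (23–13), Nguyen (23–13), Silva (19–17) — so Okoro is the Condorcet winner.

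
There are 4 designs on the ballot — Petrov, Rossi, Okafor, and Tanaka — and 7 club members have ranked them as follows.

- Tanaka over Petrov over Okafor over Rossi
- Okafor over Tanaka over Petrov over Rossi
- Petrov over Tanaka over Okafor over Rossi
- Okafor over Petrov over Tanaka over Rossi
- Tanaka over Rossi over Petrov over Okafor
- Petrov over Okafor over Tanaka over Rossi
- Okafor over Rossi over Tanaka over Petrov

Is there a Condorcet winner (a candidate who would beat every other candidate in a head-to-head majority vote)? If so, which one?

There is no Condorcet winner

Head-to-head results (7 voters total):
Petrov vs Rossi: Petrov wins 5–2.
Petrov vs Okafor: Petrov wins 4–3.
Petrov vs Tanaka: Tanaka wins 4–3.
Rossi vs Okafor: Okafor wins 6–1.
Rossi vs Tanaka: Tanaka wins 6–1.
Okafor vs Tanaka: Okafor wins 4–3.
No candidate beats all others: Petrov beats Okafor beats Tanaka beats Petrov, a majority cycle.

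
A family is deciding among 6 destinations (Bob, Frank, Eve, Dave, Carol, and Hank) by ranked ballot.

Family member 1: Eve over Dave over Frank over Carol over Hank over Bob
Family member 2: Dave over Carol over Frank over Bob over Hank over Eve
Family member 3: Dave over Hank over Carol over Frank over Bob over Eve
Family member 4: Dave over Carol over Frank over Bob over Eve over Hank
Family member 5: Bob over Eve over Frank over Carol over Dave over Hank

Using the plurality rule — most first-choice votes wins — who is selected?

Dave

First-place vote totals:
  Bob: 1
  Frank: 0
  Eve: 1
  Dave: 3
  Carol: 0
  Hank: 0
Dave has the most first-place votes.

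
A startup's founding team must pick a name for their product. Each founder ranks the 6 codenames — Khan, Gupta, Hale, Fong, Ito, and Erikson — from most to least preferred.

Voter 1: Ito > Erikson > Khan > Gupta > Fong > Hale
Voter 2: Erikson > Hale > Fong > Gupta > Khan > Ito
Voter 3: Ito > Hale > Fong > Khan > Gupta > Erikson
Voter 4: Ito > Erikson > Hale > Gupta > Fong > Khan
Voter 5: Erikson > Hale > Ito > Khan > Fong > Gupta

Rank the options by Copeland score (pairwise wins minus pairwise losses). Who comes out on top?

Pairwise results:
  Khan vs Gupta: Khan wins 3–2.
  Khan vs Hale: Hale wins 4–1.
  Khan vs Fong: Fong wins 3–2.
  Khan vs Ito: Ito wins 4–1.
  Khan vs Erikson: Erikson wins 4–1.
  Gupta vs Hale: Hale wins 4–1.
  Gupta vs Fong: Fong wins 3–2.
  Gupta vs Ito: Ito wins 4–1.
  Gupta vs Erikson: Erikson wins 4–1.
  Hale vs Fong: Hale wins 4–1.
  Hale vs Ito: Ito wins 3–2.
  Hale vs Erikson: Erikson wins 4–1.
  Fong vs Ito: Ito wins 4–1.
  Fong vs Erikson: Erikson wins 4–1.
  Ito vs Erikson: Ito wins 3–2.
Copeland scores (wins − losses):
  Khan: 1 − 4 = -3
  Gupta: 0 − 5 = -5
  Hale: 3 − 2 = 1
  Fong: 2 − 3 = -1
  Ito: 5 − 0 = 5
  Erikson: 4 − 1 = 3
Ito has the best Copeland score.

Ito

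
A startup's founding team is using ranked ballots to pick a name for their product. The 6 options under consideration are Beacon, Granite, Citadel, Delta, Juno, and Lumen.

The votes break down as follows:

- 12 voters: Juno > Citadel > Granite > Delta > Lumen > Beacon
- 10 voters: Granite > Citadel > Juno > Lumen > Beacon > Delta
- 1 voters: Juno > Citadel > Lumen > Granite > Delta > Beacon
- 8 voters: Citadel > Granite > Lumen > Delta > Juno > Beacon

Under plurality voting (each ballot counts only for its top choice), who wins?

First-place vote totals:
  Beacon: 0
  Granite: 10
  Citadel: 8
  Delta: 0
  Juno: 13
  Lumen: 0
Juno has the most first-place votes.

Juno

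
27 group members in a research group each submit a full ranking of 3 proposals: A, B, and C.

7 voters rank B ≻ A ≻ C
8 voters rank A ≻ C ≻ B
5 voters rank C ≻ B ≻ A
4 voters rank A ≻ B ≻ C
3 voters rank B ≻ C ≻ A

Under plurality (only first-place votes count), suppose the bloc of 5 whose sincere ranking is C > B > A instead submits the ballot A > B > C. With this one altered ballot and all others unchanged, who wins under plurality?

First-place totals with the altered ballot: A 17, B 10, C 0.
The winner is unchanged: still A.

A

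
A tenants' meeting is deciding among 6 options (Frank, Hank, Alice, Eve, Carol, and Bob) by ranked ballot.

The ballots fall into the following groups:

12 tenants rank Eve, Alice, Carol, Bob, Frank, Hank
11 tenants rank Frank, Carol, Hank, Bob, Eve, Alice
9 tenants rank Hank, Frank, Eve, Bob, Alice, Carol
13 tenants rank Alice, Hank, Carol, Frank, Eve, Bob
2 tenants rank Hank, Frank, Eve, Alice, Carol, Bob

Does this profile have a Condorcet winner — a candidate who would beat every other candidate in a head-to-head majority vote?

Head-to-head results (47 voters total):
Frank vs Hank: Hank wins 24–23.
Frank vs Alice: Alice wins 25–22.
Frank vs Eve: Frank wins 35–12.
Frank vs Carol: Carol wins 25–22.
Frank vs Bob: Frank wins 35–12.
Hank vs Alice: Alice wins 25–22.
Hank vs Eve: Hank wins 35–12.
Hank vs Carol: Hank wins 24–23.
Hank vs Bob: Hank wins 35–12.
Alice vs Eve: Eve wins 34–13.
Alice vs Carol: Alice wins 36–11.
Alice vs Bob: Alice wins 27–20.
Eve vs Carol: Carol wins 24–23.
Eve vs Bob: Eve wins 36–11.
Carol vs Bob: Carol wins 38–9.
No candidate beats all others: Frank beats Eve beats Alice beats Frank, a majority cycle.

No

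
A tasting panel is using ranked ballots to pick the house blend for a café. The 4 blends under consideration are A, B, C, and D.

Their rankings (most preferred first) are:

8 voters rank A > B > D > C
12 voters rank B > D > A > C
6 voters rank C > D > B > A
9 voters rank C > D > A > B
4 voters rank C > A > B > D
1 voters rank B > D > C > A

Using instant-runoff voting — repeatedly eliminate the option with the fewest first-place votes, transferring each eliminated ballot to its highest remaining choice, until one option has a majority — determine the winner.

Round 1: C 19, B 13, A 8, D 0. D has the fewest and is eliminated.
Round 2: C 19, B 13, A 8. A has the fewest and is eliminated.
Round 3: B 21, C 19. B has a majority.

B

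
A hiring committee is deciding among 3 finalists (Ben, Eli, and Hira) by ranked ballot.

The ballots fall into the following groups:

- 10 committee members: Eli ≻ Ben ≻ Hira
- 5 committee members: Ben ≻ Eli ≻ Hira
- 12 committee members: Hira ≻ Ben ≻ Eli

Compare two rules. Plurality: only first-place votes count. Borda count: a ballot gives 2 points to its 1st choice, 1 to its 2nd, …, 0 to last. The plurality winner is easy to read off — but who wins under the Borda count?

Ben

Plurality first-place counts: Ben 5, Eli 10, Hira 12 → Hira.
Borda totals: Ben 32, Eli 25, Hira 24 → Ben.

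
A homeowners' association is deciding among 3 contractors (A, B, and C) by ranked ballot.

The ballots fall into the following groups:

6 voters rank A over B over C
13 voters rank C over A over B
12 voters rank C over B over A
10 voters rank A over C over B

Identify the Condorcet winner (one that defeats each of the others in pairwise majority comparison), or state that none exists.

C

Head-to-head results (41 voters total):
A vs B: A wins 29–12.
A vs C: C wins 25–16.
B vs C: C wins 35–6.
C beats each rival — A (25–16), B (35–6) — so C is the Condorcet winner.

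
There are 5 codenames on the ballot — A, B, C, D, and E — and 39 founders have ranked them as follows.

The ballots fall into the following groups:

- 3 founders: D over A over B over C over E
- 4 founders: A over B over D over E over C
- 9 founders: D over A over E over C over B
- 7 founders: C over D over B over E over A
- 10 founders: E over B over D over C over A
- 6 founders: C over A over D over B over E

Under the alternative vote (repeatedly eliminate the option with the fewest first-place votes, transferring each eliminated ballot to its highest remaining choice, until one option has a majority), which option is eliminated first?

B

Round 1: C 13, D 12, E 10, A 4, B 0. B has the fewest and is eliminated.
Round 2: C 13, D 12, E 10, A 4. A has the fewest and is eliminated.
Round 3: D 16, C 13, E 10. E has the fewest and is eliminated.
Round 4: D 26, C 13. D has a majority.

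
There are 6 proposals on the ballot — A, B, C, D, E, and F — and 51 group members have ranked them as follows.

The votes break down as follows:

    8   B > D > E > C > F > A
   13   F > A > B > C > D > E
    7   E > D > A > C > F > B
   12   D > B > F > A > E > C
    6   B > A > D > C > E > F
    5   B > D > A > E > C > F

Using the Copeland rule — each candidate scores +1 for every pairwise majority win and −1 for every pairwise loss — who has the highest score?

B

Pairwise results:
  A vs B: B wins 31–20.
  A vs C: A wins 43–8.
  A vs D: D wins 32–19.
  A vs E: A wins 36–15.
  A vs F: F wins 33–18.
  B vs C: B wins 44–7.
  B vs D: B wins 32–19.
  B vs E: B wins 44–7.
  B vs F: B wins 31–20.
  C vs D: D wins 38–13.
  C vs E: E wins 32–19.
  C vs F: C wins 26–25.
  D vs E: D wins 44–7.
  D vs F: D wins 38–13.
  E vs F: E wins 26–25.
Copeland scores (wins − losses):
  A: 2 − 3 = -1
  B: 5 − 0 = 5
  C: 1 − 4 = -3
  D: 4 − 1 = 3
  E: 2 − 3 = -1
  F: 1 − 4 = -3
B has the best Copeland score.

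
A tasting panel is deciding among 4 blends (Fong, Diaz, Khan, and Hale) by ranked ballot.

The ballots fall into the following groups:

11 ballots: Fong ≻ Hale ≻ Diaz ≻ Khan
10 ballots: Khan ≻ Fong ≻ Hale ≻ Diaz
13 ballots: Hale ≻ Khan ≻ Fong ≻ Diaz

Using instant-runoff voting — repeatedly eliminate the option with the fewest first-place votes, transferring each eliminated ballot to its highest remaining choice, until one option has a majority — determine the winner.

Round 1: Hale 13, Fong 11, Khan 10, Diaz 0. Diaz has the fewest and is eliminated.
Round 2: Hale 13, Fong 11, Khan 10. Khan has the fewest and is eliminated.
Round 3: Fong 21, Hale 13. Fong has a majority.

Fong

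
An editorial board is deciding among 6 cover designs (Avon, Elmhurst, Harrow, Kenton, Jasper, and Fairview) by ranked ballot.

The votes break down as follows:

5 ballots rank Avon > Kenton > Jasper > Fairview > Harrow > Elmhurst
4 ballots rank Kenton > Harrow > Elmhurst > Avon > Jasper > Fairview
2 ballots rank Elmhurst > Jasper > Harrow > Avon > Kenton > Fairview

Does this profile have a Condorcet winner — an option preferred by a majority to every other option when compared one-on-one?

Head-to-head results (11 voters total):
Avon vs Elmhurst: Elmhurst wins 6–5.
Avon vs Harrow: Harrow wins 6–5.
Avon vs Kenton: Avon wins 7–4.
Avon vs Jasper: Avon wins 9–2.
Avon vs Fairview: Avon wins 11–0.
Elmhurst vs Harrow: Harrow wins 9–2.
Elmhurst vs Kenton: Kenton wins 9–2.
Elmhurst vs Jasper: Elmhurst wins 6–5.
Elmhurst vs Fairview: Elmhurst wins 6–5.
Harrow vs Kenton: Kenton wins 9–2.
Harrow vs Jasper: Jasper wins 7–4.
Harrow vs Fairview: Harrow wins 6–5.
Kenton vs Jasper: Kenton wins 9–2.
Kenton vs Fairview: Kenton wins 11–0.
Jasper vs Fairview: Jasper wins 11–0.
No candidate beats all others: Avon beats Kenton beats Elmhurst beats Avon, a majority cycle.

No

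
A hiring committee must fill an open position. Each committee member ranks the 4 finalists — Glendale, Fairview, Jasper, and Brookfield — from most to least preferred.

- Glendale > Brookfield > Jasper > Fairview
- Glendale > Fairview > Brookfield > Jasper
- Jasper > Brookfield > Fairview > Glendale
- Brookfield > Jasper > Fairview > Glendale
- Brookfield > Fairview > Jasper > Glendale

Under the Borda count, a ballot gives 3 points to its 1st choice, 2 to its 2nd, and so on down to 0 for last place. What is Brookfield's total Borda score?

11

Borda scores:
  Glendale: 3 + 3 + 0 + 0 + 0 = 6
  Fairview: 0 + 2 + 1 + 1 + 2 = 6
  Jasper: 1 + 0 + 3 + 2 + 1 = 7
  Brookfield: 2 + 1 + 2 + 3 + 3 = 11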